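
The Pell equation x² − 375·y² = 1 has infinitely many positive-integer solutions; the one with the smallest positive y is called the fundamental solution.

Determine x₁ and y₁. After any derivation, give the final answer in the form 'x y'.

15124 781

√375 → a₀=19, period (2,1,2,1,5,1,2,1,2,38); ℓ=10 even so k=9
a_0=19:  p_0=19·1+0=19,  q_0=19·0+1=1
a_1=2:  p_1=2·19+1=39,  q_1=2·1+0=2
a_2=1:  p_2=1·39+19=58,  q_2=1·2+1=3
a_3=2:  p_3=2·58+39=155,  q_3=2·3+2=8
a_4=1:  p_4=1·155+58=213,  q_4=1·8+3=11
a_5=5:  p_5=5·213+155=1220,  q_5=5·11+8=63
a_6=1:  p_6=1·1220+213=1433,  q_6=1·63+11=74
a_7=2:  p_7=2·1433+1220=4086,  q_7=2·74+63=211
a_8=1:  p_8=1·4086+1433=5519,  q_8=1·211+74=285
a_9=2:  p_9=2·5519+4086=15124,  q_9=2·285+211=781
fundamental: x₁=15124, y₁=781  (since 228735376 − 375·609961 = 1)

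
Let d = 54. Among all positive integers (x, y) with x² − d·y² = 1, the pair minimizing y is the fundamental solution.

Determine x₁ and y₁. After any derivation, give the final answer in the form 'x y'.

√54 → a₀=7, period (2,1,6,1,2,14); ℓ=6 even so k=5
step 0: (7, 1)  from 7·(1,0) + (0,1)
…
step 2: (22, 3)  from 1·(15,2) + (7,1)
step 3: (147, 20)  from 6·(22,3) + (15,2)
step 4: (169, 23)  from 1·(147,20) + (22,3)
step 5: (485, 66)  from 2·(169,23) + (147,20)
(x₁, y₁) = (485, 66);  485² − 54·66² = 1 ✓

485 66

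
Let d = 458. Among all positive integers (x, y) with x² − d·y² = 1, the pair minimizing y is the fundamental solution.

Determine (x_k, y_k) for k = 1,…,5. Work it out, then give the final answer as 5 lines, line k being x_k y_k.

22899 1070
1048728401 49003860
48029663286099 2244278779210
2199662518128033601 102783479481255720
100740143957198019572499 4707277791038270685350

d=458: √d = [21; 2,2,42] (ℓ=3, odd), read p_5/q_5
k=0  a_k=21  p_k/q_k = 21/1
…
k=2  a_k=2  p_k/q_k = 107/5
…
k=4  a_k=2  p_k/q_k = 9181/429
k=5  a_k=2  p_k/q_k = 22899/1070
→ (22899, 1070).  Check: 22899²=524364201, 458·1070²=524364200, difference 1.
(x_2, y_2) = (22899·22899 + 458·1070·1070, 22899·1070 + 1070·22899) = (1048728401, 49003860)
(x_3, y_3) = (22899·1048728401 + 458·1070·49003860, 22899·49003860 + 1070·1048728401) = (48029663286099, 2244278779210)
(x_4, y_4) = (22899·48029663286099 + 458·1070·2244278779210, 22899·2244278779210 + 1070·48029663286099) = (2199662518128033601, 102783479481255720)
(x_5, y_5) = (22899·2199662518128033601 + 458·1070·102783479481255720, 22899·102783479481255720 + 1070·2199662518128033601) = (100740143957198019572499, 4707277791038270685350)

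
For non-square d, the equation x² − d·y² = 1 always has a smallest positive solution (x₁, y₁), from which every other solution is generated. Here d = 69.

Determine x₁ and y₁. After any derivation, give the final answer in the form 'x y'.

d=69: √d = [8; 3,3,1,4,1,3,3,16] (ℓ=8, even), read p_7/q_7
i=0: a=8 ⇒ p=8, q=1
i=1: a=3 ⇒ p=25, q=3
i=2: a=3 ⇒ p=83, q=10
i=3: a=1 ⇒ p=108, q=13
…
i=6: a=3 ⇒ p=2384, q=287
i=7: a=3 ⇒ p=7775, q=936
fundamental: x₁=7775, y₁=936  (since 60450625 − 69·876096 = 1)

7775 936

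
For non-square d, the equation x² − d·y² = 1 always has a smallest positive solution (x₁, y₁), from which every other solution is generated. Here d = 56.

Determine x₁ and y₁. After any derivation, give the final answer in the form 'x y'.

d=56: √d = [7; 2,14] (ℓ=2, even), read p_1/q_1
a_0=7:  p_0=7·1+0=7,  q_0=7·0+1=1
a_1=2:  p_1=2·7+1=15,  q_1=2·1+0=2
fundamental: x₁=15, y₁=2  (since 225 − 56·4 = 1)

15 2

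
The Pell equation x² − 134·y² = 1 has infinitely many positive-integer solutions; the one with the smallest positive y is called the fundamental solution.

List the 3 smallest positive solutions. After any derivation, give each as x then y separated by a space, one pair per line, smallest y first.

145925 12606
42588211249 3679061100
12429369452874725 1073733982022394

√134 = [11; 1,1,2,1,3,…,1,1,22, …], period ℓ=14 (even) → k=13
step 0: (11, 1)  from 11·(1,0) + (0,1)
step 1: (12, 1)  from 1·(11,1) + (1,0)
…
step 3: (58, 5)  from 2·(23,2) + (12,1)
…
step 5: (301, 26)  from 3·(81,7) + (58,5)
step 6: (382, 33)  from 1·(301,26) + (81,7)
step 7: (4121, 356)  from 10·(382,33) + (301,26)
step 8: (4503, 389)  from 1·(4121,356) + (382,33)
…
step 11: (61896, 5347)  from 2·(22133,1912) + (17630,1523)
step 12: (84029, 7259)  from 1·(61896,5347) + (22133,1912)
step 13: (145925, 12606)  from 1·(84029,7259) + (61896,5347)
(x₁, y₁) = (145925, 12606);  145925² − 134·12606² = 1 ✓
(145925+12606√134)^2 = 42588211249 + 3679061100√134
(145925+12606√134)^3 = 12429369452874725 + 1073733982022394√134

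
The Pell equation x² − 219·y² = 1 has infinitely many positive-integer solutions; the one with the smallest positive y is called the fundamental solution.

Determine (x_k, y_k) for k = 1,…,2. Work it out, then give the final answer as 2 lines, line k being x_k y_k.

[14; 1,3,1,28] for √219; ℓ=4 ⇒ convergent index 3
a_0=14:  p_0=14·1+0=14,  q_0=14·0+1=1
a_1=1:  p_1=1·14+1=15,  q_1=1·1+0=1
a_2=3:  p_2=3·15+14=59,  q_2=3·1+1=4
a_3=1:  p_3=1·59+15=74,  q_3=1·4+1=5
(x₁, y₁) = (74, 5);  74² − 219·5² = 1 ✓
k=2:  x_2 = 74·74+219·5·5 = 10951,  y_2 = 74·5+5·74 = 740

74 5
10951 740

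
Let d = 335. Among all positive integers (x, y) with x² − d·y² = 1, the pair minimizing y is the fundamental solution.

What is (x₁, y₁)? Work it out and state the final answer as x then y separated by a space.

604 33

d=335: √d = [18; 3,3,3,36] (ℓ=4, even), read p_3/q_3
i=0: a=18 ⇒ p=18, q=1
i=1: a=3 ⇒ p=55, q=3
i=2: a=3 ⇒ p=183, q=10
i=3: a=3 ⇒ p=604, q=33
fundamental: x₁=604, y₁=33  (since 364816 − 335·1089 = 1)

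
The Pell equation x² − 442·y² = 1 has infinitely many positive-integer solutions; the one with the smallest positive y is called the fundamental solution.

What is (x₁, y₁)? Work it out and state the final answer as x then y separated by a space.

883 42

[21; 42] for √442; ℓ=1 ⇒ convergent index 1
step 0: (21, 1)  from 21·(1,0) + (0,1)
step 1: (883, 42)  from 42·(21,1) + (1,0)
fundamental: x₁=883, y₁=42  (since 779689 − 442·1764 = 1)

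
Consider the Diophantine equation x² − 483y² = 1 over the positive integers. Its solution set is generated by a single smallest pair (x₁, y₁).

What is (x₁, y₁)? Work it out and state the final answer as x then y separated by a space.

22 1

√483 → a₀=21, period (1,42); ℓ=2 even so k=1
i=0: a=21 ⇒ p=21, q=1
i=1: a=1 ⇒ p=22, q=1
fundamental: x₁=22, y₁=1  (since 484 − 483·1 = 1)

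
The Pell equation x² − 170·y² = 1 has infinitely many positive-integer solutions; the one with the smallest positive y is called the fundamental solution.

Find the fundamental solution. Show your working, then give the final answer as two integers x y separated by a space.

339 26

d=170: √d = [13; 26] (ℓ=1, odd), read p_1/q_1
a_0=13:  p_0=13·1+0=13,  q_0=13·0+1=1
a_1=26:  p_1=26·13+1=339,  q_1=26·1+0=26
fundamental: x₁=339, y₁=26  (since 114921 − 170·676 = 1)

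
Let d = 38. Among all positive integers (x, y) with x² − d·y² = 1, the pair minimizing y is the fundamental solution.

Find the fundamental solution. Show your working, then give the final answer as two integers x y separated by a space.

37 6

√38 → a₀=6, period (6,12); ℓ=2 even so k=1
a_0=6:  p_0=6·1+0=6,  q_0=6·0+1=1
a_1=6:  p_1=6·6+1=37,  q_1=6·1+0=6
(x₁, y₁) = (37, 6);  37² − 38·6² = 1 ✓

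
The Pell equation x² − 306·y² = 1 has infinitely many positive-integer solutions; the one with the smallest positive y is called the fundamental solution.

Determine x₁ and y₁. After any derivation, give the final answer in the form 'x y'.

d=306: √d = [17; 2,34] (ℓ=2, even), read p_1/q_1
k=0  a_k=17  p_k/q_k = 17/1
k=1  a_k=2  p_k/q_k = 35/2
(x₁, y₁) = (35, 2);  35² − 306·2² = 1 ✓

35 2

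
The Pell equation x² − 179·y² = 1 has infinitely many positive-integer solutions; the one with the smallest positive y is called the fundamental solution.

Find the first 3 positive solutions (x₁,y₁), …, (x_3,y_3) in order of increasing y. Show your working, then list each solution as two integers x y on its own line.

4190210 313191
35115719688199 2624672120220
294284479589372473370 21995854729733779209

√179 = [13; 2,1,1,1,3,…,1,2,26, …], period ℓ=14 (even) → k=13
i=0: a=13 ⇒ p=13, q=1
…
i=5: a=3 ⇒ p=388, q=29
…
i=12: a=1 ⇒ p=1588459, q=118727
i=13: a=2 ⇒ p=4190210, q=313191
(x₁, y₁) = (4190210, 313191);  4190210² − 179·313191² = 1 ✓
(x_2, y_2) = (4190210·4190210 + 179·313191·313191, 4190210·313191 + 313191·4190210) = (35115719688199, 2624672120220)
(x_3, y_3) = (4190210·35115719688199 + 179·313191·2624672120220, 4190210·2624672120220 + 313191·35115719688199) = (294284479589372473370, 21995854729733779209)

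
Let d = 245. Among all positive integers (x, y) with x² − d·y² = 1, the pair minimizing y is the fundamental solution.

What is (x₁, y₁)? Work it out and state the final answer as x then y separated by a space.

√245 = [15; 1,1,1,7,6,7,1,1,1,30, …], period ℓ=10 (even) → k=9
i=0: a=15 ⇒ p=15, q=1
i=1: a=1 ⇒ p=16, q=1
i=2: a=1 ⇒ p=31, q=2
i=3: a=1 ⇒ p=47, q=3
i=4: a=7 ⇒ p=360, q=23
…
i=6: a=7 ⇒ p=15809, q=1010
…
i=8: a=1 ⇒ p=33825, q=2161
i=9: a=1 ⇒ p=51841, q=3312
fundamental: x₁=51841, y₁=3312  (since 2687489281 − 245·10969344 = 1)

51841 3312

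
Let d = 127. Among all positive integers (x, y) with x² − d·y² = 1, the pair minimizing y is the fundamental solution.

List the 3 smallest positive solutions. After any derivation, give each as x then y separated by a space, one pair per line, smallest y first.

√127 = [11; 3,1,2,2,7,11,7,2,2,1,3,22, …], period ℓ=12 (even) → k=11
a_0=11:  p_0=11·1+0=11,  q_0=11·0+1=1
…
a_3=2:  p_3=2·45+34=124,  q_3=2·4+3=11
a_4=2:  p_4=2·124+45=293,  q_4=2·11+4=26
…
a_6=11:  p_6=11·2175+293=24218,  q_6=11·193+26=2149
…
a_8=2:  p_8=2·171701+24218=367620,  q_8=2·15236+2149=32621
a_9=2:  p_9=2·367620+171701=906941,  q_9=2·32621+15236=80478
a_10=1:  p_10=1·906941+367620=1274561,  q_10=1·80478+32621=113099
a_11=3:  p_11=3·1274561+906941=4730624,  q_11=3·113099+80478=419775
(x₁, y₁) = (4730624, 419775);  4730624² − 127·419775² = 1 ✓
n=2: (4730624,419775)∘(4730624,419775) = (4730624·4730624+127·419775·419775, 4730624·419775+419775·4730624) = (44757606858751,3971595379200)
n=3: (44757606858751,3971595379200)∘(4730624,419775) = (4730624·44757606858751+127·419775·3971595379200, 4730624·3971595379200+419775·44757606858751) = (423462818377139450624,37576248838264821825)

4730624 419775
44757606858751 3971595379200
423462818377139450624 37576248838264821825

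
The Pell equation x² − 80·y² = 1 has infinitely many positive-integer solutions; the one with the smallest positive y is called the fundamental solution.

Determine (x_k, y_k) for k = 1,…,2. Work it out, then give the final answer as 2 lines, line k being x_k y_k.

9 1
161 18

[8; 1,16] for √80; ℓ=2 ⇒ convergent index 1
k=0  a_k=8  p_k/q_k = 8/1
k=1  a_k=1  p_k/q_k = 9/1
(x₁, y₁) = (9, 1);  9² − 80·1² = 1 ✓
(x_2, y_2) = (9·9 + 80·1·1, 9·1 + 1·9) = (161, 18)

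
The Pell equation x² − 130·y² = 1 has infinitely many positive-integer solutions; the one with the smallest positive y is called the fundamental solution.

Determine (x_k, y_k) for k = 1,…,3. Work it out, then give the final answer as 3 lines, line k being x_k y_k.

6499 570
84474001 7408860
1097993058499 96300361710

[11; 2,2,22] for √130; ℓ=3 ⇒ convergent index 5
i=0: a=11 ⇒ p=11, q=1
…
i=4: a=2 ⇒ p=2611, q=229
i=5: a=2 ⇒ p=6499, q=570
(x₁, y₁) = (6499, 570);  6499² − 130·570² = 1 ✓
k=2:  x_2 = 6499·6499+130·570·570 = 84474001,  y_2 = 6499·570+570·6499 = 7408860
k=3:  x_3 = 6499·84474001+130·570·7408860 = 1097993058499,  y_3 = 6499·7408860+570·84474001 = 96300361710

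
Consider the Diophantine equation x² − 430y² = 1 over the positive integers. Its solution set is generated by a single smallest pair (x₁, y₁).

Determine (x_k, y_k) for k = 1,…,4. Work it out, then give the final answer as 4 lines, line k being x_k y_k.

[20; 1,2,1,3,1,…,2,1,40] for √430; ℓ=14 ⇒ convergent index 13
step 0: (20, 1)  from 20·(1,0) + (0,1)
step 1: (21, 1)  from 1·(20,1) + (1,0)
…
step 3: (83, 4)  from 1·(62,3) + (21,1)
step 4: (311, 15)  from 3·(83,4) + (62,3)
step 5: (394, 19)  from 1·(311,15) + (83,4)
step 6: (2675, 129)  from 6·(394,19) + (311,15)
step 7: (21794, 1051)  from 8·(2675,129) + (394,19)
…
step 11: (754371, 36379)  from 1·(599138,28893) + (155233,7486)
step 12: (2107880, 101651)  from 2·(754371,36379) + (599138,28893)
step 13: (2862251, 138030)  from 1·(2107880,101651) + (754371,36379)
→ (2862251, 138030).  Check: 2862251²=8192480787001, 430·138030²=8192480787000, difference 1.
n=2: (2862251,138030)∘(2862251,138030) = (2862251·2862251+430·138030·138030, 2862251·138030+138030·2862251) = (16384961574001,790153011060)
n=3: (16384961574001,790153011060)∘(2862251,138030) = (2862251·16384961574001+430·138030·790153011060, 2862251·790153011060+138030·16384961574001) = (93795745300289010251,4523232492118854090)
n=4: (93795745300289010251,4523232492118854090)∘(2862251,138030) = (2862251·93795745300289010251+430·138030·4523232492118854090, 2862251·4523232492118854090+138030·93795745300289010251) = (536933931562978654798296001,25893253447598574322902120)

2862251 138030
16384961574001 790153011060
93795745300289010251 4523232492118854090
536933931562978654798296001 25893253447598574322902120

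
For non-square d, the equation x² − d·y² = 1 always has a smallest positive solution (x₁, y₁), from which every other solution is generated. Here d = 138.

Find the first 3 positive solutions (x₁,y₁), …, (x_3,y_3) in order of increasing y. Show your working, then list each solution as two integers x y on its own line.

√138 = [11; 1,2,1,22, …], period ℓ=4 (even) → k=3
i=0: a=11 ⇒ p=11, q=1
i=1: a=1 ⇒ p=12, q=1
i=2: a=2 ⇒ p=35, q=3
i=3: a=1 ⇒ p=47, q=4
(x₁, y₁) = (47, 4);  47² − 138·4² = 1 ✓
(47+4√138)^2 = 4417 + 376√138
(47+4√138)^3 = 415151 + 35340√138

47 4
4417 376
415151 35340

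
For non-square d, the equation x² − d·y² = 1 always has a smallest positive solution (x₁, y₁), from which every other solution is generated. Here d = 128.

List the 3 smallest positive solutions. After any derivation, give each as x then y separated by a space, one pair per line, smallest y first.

577 51
665857 58854
768398401 67917465

√128 → a₀=11, period (3,5,3,22); ℓ=4 even so k=3
k=0  a_k=11  p_k/q_k = 11/1
…
k=2  a_k=5  p_k/q_k = 181/16
k=3  a_k=3  p_k/q_k = 577/51
(x₁, y₁) = (577, 51);  577² − 128·51² = 1 ✓
k=2:  x_2 = 577·577+128·51·51 = 665857,  y_2 = 577·51+51·577 = 58854
k=3:  x_3 = 577·665857+128·51·58854 = 768398401,  y_3 = 577·58854+51·665857 = 67917465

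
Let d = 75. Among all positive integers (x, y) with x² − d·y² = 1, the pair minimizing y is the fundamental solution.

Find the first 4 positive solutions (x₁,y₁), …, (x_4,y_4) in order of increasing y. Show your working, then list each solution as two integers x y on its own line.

√75 = [8; 1,1,1,16, …], period ℓ=4 (even) → k=3
k=0  a_k=8  p_k/q_k = 8/1
k=1  a_k=1  p_k/q_k = 9/1
k=2  a_k=1  p_k/q_k = 17/2
k=3  a_k=1  p_k/q_k = 26/3
fundamental: x₁=26, y₁=3  (since 676 − 75·9 = 1)
(26+3√75)^2 = 1351 + 156√75
(26+3√75)^3 = 70226 + 8109√75
(26+3√75)^4 = 3650401 + 421512√75

26 3
1351 156
70226 8109
3650401 421512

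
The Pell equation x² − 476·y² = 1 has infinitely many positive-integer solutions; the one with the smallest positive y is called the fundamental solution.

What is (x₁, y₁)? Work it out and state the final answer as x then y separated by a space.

28799 1320

d=476: √d = [21; 1,4,2,10,2,4,1,42] (ℓ=8, even), read p_7/q_7
i=0: a=21 ⇒ p=21, q=1
…
i=2: a=4 ⇒ p=109, q=5
i=3: a=2 ⇒ p=240, q=11
i=4: a=10 ⇒ p=2509, q=115
…
i=6: a=4 ⇒ p=23541, q=1079
i=7: a=1 ⇒ p=28799, q=1320
(x₁, y₁) = (28799, 1320);  28799² − 476·1320² = 1 ✓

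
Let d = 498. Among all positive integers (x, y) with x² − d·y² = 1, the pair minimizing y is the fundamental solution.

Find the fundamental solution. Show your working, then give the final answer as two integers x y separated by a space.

√498 → a₀=22, period (3,6,22,6,3,44); ℓ=6 even so k=5
k=0  a_k=22  p_k/q_k = 22/1
…
k=2  a_k=6  p_k/q_k = 424/19
…
k=4  a_k=6  p_k/q_k = 56794/2545
k=5  a_k=3  p_k/q_k = 179777/8056
→ (179777, 8056).  Check: 179777²=32319769729, 498·8056²=32319769728, difference 1.

179777 8056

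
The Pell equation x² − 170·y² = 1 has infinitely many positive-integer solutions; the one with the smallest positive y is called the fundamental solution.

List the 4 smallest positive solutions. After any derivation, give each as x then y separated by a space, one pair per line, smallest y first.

339 26
229841 17628
155831859 11951758
105653770561 8103274296

√170 = [13; 26, …], period ℓ=1 (odd) → k=1
i=0: a=13 ⇒ p=13, q=1
i=1: a=26 ⇒ p=339, q=26
(x₁, y₁) = (339, 26);  339² − 170·26² = 1 ✓
(339+26√170)^2 = 229841 + 17628√170
(339+26√170)^3 = 155831859 + 11951758√170
(339+26√170)^4 = 105653770561 + 8103274296√170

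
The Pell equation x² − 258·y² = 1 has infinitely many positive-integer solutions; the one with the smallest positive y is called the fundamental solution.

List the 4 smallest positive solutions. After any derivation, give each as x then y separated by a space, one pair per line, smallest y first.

257 16
132097 8224
67897601 4227120
34899234817 2172731456

√258 = [16; 16,32, …], period ℓ=2 (even) → k=1
k=0  a_k=16  p_k/q_k = 16/1
k=1  a_k=16  p_k/q_k = 257/16
→ (257, 16).  Check: 257²=66049, 258·16²=66048, difference 1.
k=2:  x_2 = 257·257+258·16·16 = 132097,  y_2 = 257·16+16·257 = 8224
k=3:  x_3 = 257·132097+258·16·8224 = 67897601,  y_3 = 257·8224+16·132097 = 4227120
k=4:  x_4 = 257·67897601+258·16·4227120 = 34899234817,  y_4 = 257·4227120+16·67897601 = 2172731456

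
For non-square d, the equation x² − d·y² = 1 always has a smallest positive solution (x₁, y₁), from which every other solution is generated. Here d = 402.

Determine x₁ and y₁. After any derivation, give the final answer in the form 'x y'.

[20; 20,40] for √402; ℓ=2 ⇒ convergent index 1
k=0  a_k=20  p_k/q_k = 20/1
k=1  a_k=20  p_k/q_k = 401/20
→ (401, 20).  Check: 401²=160801, 402·20²=160800, difference 1.

401 20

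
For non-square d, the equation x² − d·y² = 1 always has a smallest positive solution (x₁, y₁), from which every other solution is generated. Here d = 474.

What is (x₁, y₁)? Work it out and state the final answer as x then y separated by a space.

193549 8890

[21; 1,3,2,1,1,…,3,1,42] for √474; ℓ=14 ⇒ convergent index 13
i=0: a=21 ⇒ p=21, q=1
…
i=2: a=3 ⇒ p=87, q=4
i=3: a=2 ⇒ p=196, q=9
i=4: a=1 ⇒ p=283, q=13
i=5: a=1 ⇒ p=479, q=22
i=6: a=1 ⇒ p=762, q=35
i=7: a=6 ⇒ p=5051, q=232
i=8: a=1 ⇒ p=5813, q=267
…
i=10: a=1 ⇒ p=16677, q=766
i=11: a=2 ⇒ p=44218, q=2031
i=12: a=3 ⇒ p=149331, q=6859
i=13: a=1 ⇒ p=193549, q=8890
fundamental: x₁=193549, y₁=8890  (since 37461215401 − 474·79032100 = 1)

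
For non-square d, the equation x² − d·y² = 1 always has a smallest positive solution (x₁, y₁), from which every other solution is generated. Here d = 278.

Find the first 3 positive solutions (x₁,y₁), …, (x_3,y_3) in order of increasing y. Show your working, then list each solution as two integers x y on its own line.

2501 150
12510001 750300
62575022501 3753000450

[16; 1,2,16,2,1,32] for √278; ℓ=6 ⇒ convergent index 5
step 0: (16, 1)  from 16·(1,0) + (0,1)
step 1: (17, 1)  from 1·(16,1) + (1,0)
step 2: (50, 3)  from 2·(17,1) + (16,1)
step 3: (817, 49)  from 16·(50,3) + (17,1)
step 4: (1684, 101)  from 2·(817,49) + (50,3)
step 5: (2501, 150)  from 1·(1684,101) + (817,49)
→ (2501, 150).  Check: 2501²=6255001, 278·150²=6255000, difference 1.
n=2: (2501,150)∘(2501,150) = (2501·2501+278·150·150, 2501·150+150·2501) = (12510001,750300)
n=3: (12510001,750300)∘(2501,150) = (2501·12510001+278·150·750300, 2501·750300+150·12510001) = (62575022501,3753000450)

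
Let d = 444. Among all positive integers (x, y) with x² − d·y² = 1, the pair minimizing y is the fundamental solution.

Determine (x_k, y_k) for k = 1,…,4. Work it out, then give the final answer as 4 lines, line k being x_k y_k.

295 14
174049 8260
102688615 4873386
60586108801 2875289480

d=444: √d = [21; 14,42] (ℓ=2, even), read p_1/q_1
a_0=21:  p_0=21·1+0=21,  q_0=21·0+1=1
a_1=14:  p_1=14·21+1=295,  q_1=14·1+0=14
(x₁, y₁) = (295, 14);  295² − 444·14² = 1 ✓
(x_2, y_2) = (295·295 + 444·14·14, 295·14 + 14·295) = (174049, 8260)
(x_3, y_3) = (295·174049 + 444·14·8260, 295·8260 + 14·174049) = (102688615, 4873386)
(x_4, y_4) = (295·102688615 + 444·14·4873386, 295·4873386 + 14·102688615) = (60586108801, 2875289480)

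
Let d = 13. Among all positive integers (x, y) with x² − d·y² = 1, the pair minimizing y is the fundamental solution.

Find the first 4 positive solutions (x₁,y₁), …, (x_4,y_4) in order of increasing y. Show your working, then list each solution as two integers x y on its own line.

√13 → a₀=3, period (1,1,1,1,6); ℓ=5 odd so k=9
step 0: (3, 1)  from 3·(1,0) + (0,1)
…
step 3: (11, 3)  from 1·(7,2) + (4,1)
…
step 5: (119, 33)  from 6·(18,5) + (11,3)
step 6: (137, 38)  from 1·(119,33) + (18,5)
step 7: (256, 71)  from 1·(137,38) + (119,33)
step 8: (393, 109)  from 1·(256,71) + (137,38)
step 9: (649, 180)  from 1·(393,109) + (256,71)
(x₁, y₁) = (649, 180);  649² − 13·180² = 1 ✓
(x_2, y_2) = (649·649 + 13·180·180, 649·180 + 180·649) = (842401, 233640)
(x_3, y_3) = (649·842401 + 13·180·233640, 649·233640 + 180·842401) = (1093435849, 303264540)
(x_4, y_4) = (649·1093435849 + 13·180·303264540, 649·303264540 + 180·1093435849) = (1419278889601, 393637139280)

649 180
842401 233640
1093435849 303264540
1419278889601 393637139280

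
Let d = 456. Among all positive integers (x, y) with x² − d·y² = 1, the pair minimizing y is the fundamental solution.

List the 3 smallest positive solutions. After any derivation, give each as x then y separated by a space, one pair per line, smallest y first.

[21; 2,1,4,1,2,42] for √456; ℓ=6 ⇒ convergent index 5
step 0: (21, 1)  from 21·(1,0) + (0,1)
step 1: (43, 2)  from 2·(21,1) + (1,0)
step 2: (64, 3)  from 1·(43,2) + (21,1)
step 3: (299, 14)  from 4·(64,3) + (43,2)
step 4: (363, 17)  from 1·(299,14) + (64,3)
step 5: (1025, 48)  from 2·(363,17) + (299,14)
(x₁, y₁) = (1025, 48);  1025² − 456·48² = 1 ✓
n=2: (1025,48)∘(1025,48) = (1025·1025+456·48·48, 1025·48+48·1025) = (2101249,98400)
n=3: (2101249,98400)∘(1025,48) = (1025·2101249+456·48·98400, 1025·98400+48·2101249) = (4307559425,201719952)

1025 48
2101249 98400
4307559425 201719952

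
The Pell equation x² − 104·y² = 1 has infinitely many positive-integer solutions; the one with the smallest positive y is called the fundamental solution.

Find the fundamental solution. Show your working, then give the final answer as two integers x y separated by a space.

d=104: √d = [10; 5,20] (ℓ=2, even), read p_1/q_1
k=0  a_k=10  p_k/q_k = 10/1
k=1  a_k=5  p_k/q_k = 51/5
fundamental: x₁=51, y₁=5  (since 2601 − 104·25 = 1)

51 5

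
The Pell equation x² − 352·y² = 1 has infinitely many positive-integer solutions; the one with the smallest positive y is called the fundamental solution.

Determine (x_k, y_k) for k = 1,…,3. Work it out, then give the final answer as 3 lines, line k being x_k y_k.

d=352: √d = [18; 1,3,5,9,5,3,1,36] (ℓ=8, even), read p_7/q_7
i=0: a=18 ⇒ p=18, q=1
…
i=4: a=9 ⇒ p=3621, q=193
i=5: a=5 ⇒ p=18499, q=986
i=6: a=3 ⇒ p=59118, q=3151
i=7: a=1 ⇒ p=77617, q=4137
→ (77617, 4137).  Check: 77617²=6024398689, 352·4137²=6024398688, difference 1.
n=2: (77617,4137)∘(77617,4137) = (77617·77617+352·4137·4137, 77617·4137+4137·77617) = (12048797377,642203058)
n=3: (12048797377,642203058)∘(77617,4137) = (77617·12048797377+352·4137·642203058, 77617·642203058+4137·12048797377) = (1870383011943601,99691749501435)

77617 4137
12048797377 642203058
1870383011943601 99691749501435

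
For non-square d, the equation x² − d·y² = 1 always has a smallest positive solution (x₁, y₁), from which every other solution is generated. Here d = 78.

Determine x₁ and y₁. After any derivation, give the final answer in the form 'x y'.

53 6

√78 = [8; 1,4,1,16, …], period ℓ=4 (even) → k=3
k=0  a_k=8  p_k/q_k = 8/1
…
k=2  a_k=4  p_k/q_k = 44/5
k=3  a_k=1  p_k/q_k = 53/6
fundamental: x₁=53, y₁=6  (since 2809 − 78·36 = 1)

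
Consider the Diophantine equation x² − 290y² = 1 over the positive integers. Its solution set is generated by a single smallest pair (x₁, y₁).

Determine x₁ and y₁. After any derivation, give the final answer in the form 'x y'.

579 34

√290 → a₀=17, period (34); ℓ=1 odd so k=1
k=0  a_k=17  p_k/q_k = 17/1
k=1  a_k=34  p_k/q_k = 579/34
(x₁, y₁) = (579, 34);  579² − 290·34² = 1 ✓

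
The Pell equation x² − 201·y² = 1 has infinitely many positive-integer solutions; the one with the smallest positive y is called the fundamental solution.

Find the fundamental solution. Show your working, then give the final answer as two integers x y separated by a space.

√201 = [14; 5,1,1,1,2,…,1,5,28, …], period ℓ=14 (even) → k=13
a_0=14:  p_0=14·1+0=14,  q_0=14·0+1=1
…
a_2=1:  p_2=1·71+14=85,  q_2=1·5+1=6
…
a_4=1:  p_4=1·156+85=241,  q_4=1·11+6=17
a_5=2:  p_5=2·241+156=638,  q_5=2·17+11=45
a_6=1:  p_6=1·638+241=879,  q_6=1·45+17=62
a_7=8:  p_7=8·879+638=7670,  q_7=8·62+45=541
a_8=1:  p_8=1·7670+879=8549,  q_8=1·541+62=603
a_9=2:  p_9=2·8549+7670=24768,  q_9=2·603+541=1747
a_10=1:  p_10=1·24768+8549=33317,  q_10=1·1747+603=2350
a_11=1:  p_11=1·33317+24768=58085,  q_11=1·2350+1747=4097
a_12=1:  p_12=1·58085+33317=91402,  q_12=1·4097+2350=6447
a_13=5:  p_13=5·91402+58085=515095,  q_13=5·6447+4097=36332
(x₁, y₁) = (515095, 36332);  515095² − 201·36332² = 1 ✓

515095 36332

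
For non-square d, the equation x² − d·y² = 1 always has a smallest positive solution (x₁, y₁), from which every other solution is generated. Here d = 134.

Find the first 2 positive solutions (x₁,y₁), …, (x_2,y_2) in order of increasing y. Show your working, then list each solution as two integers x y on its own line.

145925 12606
42588211249 3679061100

[11; 1,1,2,1,3,…,1,1,22] for √134; ℓ=14 ⇒ convergent index 13
step 0: (11, 1)  from 11·(1,0) + (0,1)
step 1: (12, 1)  from 1·(11,1) + (1,0)
step 2: (23, 2)  from 1·(12,1) + (11,1)
step 3: (58, 5)  from 2·(23,2) + (12,1)
step 4: (81, 7)  from 1·(58,5) + (23,2)
…
step 6: (382, 33)  from 1·(301,26) + (81,7)
step 7: (4121, 356)  from 10·(382,33) + (301,26)
step 8: (4503, 389)  from 1·(4121,356) + (382,33)
step 9: (17630, 1523)  from 3·(4503,389) + (4121,356)
…
step 11: (61896, 5347)  from 2·(22133,1912) + (17630,1523)
step 12: (84029, 7259)  from 1·(61896,5347) + (22133,1912)
step 13: (145925, 12606)  from 1·(84029,7259) + (61896,5347)
fundamental: x₁=145925, y₁=12606  (since 21294105625 − 134·158911236 = 1)
k=2:  x_2 = 145925·145925+134·12606·12606 = 42588211249,  y_2 = 145925·12606+12606·145925 = 3679061100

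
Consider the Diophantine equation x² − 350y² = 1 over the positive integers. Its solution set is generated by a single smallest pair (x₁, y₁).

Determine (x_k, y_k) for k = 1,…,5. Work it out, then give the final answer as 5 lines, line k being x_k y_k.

d=350: √d = [18; 1,2,2,2,1,36] (ℓ=6, even), read p_5/q_5
step 0: (18, 1)  from 18·(1,0) + (0,1)
…
step 3: (131, 7)  from 2·(56,3) + (19,1)
step 4: (318, 17)  from 2·(131,7) + (56,3)
step 5: (449, 24)  from 1·(318,17) + (131,7)
(x₁, y₁) = (449, 24);  449² − 350·24² = 1 ✓
(x_2, y_2) = (449·449 + 350·24·24, 449·24 + 24·449) = (403201, 21552)
(x_3, y_3) = (449·403201 + 350·24·21552, 449·21552 + 24·403201) = (362074049, 19353672)
(x_4, y_4) = (449·362074049 + 350·24·19353672, 449·19353672 + 24·362074049) = (325142092801, 17379575904)
(x_5, y_5) = (449·325142092801 + 350·24·17379575904, 449·17379575904 + 24·325142092801) = (291977237261249, 15606839808120)

449 24
403201 21552
362074049 19353672
325142092801 17379575904
291977237261249 15606839808120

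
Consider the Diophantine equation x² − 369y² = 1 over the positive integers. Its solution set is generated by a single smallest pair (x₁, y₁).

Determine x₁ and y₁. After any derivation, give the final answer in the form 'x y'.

8396801 437120

[19; 4,1,3,2,7,4,7,2,3,1,4,38] for √369; ℓ=12 ⇒ convergent index 11
a_0=19:  p_0=19·1+0=19,  q_0=19·0+1=1
a_1=4:  p_1=4·19+1=77,  q_1=4·1+0=4
a_2=1:  p_2=1·77+19=96,  q_2=1·4+1=5
a_3=3:  p_3=3·96+77=365,  q_3=3·5+4=19
a_4=2:  p_4=2·365+96=826,  q_4=2·19+5=43
…
a_6=4:  p_6=4·6147+826=25414,  q_6=4·320+43=1323
a_7=7:  p_7=7·25414+6147=184045,  q_7=7·1323+320=9581
a_8=2:  p_8=2·184045+25414=393504,  q_8=2·9581+1323=20485
a_9=3:  p_9=3·393504+184045=1364557,  q_9=3·20485+9581=71036
a_10=1:  p_10=1·1364557+393504=1758061,  q_10=1·71036+20485=91521
a_11=4:  p_11=4·1758061+1364557=8396801,  q_11=4·91521+71036=437120
→ (8396801, 437120).  Check: 8396801²=70506267033601, 369·437120²=70506267033600, difference 1.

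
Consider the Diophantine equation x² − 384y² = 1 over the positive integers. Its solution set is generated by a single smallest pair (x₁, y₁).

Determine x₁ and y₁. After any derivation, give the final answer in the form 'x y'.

d=384: √d = [19; 1,1,2,9,2,1,1,38] (ℓ=8, even), read p_7/q_7
i=0: a=19 ⇒ p=19, q=1
…
i=4: a=9 ⇒ p=921, q=47
i=5: a=2 ⇒ p=1940, q=99
i=6: a=1 ⇒ p=2861, q=146
i=7: a=1 ⇒ p=4801, q=245
fundamental: x₁=4801, y₁=245  (since 23049601 − 384·60025 = 1)

4801 245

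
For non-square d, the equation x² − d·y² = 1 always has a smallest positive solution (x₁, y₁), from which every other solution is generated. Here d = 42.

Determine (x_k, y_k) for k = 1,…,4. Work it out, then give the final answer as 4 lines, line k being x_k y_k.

13 2
337 52
8749 1350
227137 35048

√42 → a₀=6, period (2,12); ℓ=2 even so k=1
a_0=6:  p_0=6·1+0=6,  q_0=6·0+1=1
a_1=2:  p_1=2·6+1=13,  q_1=2·1+0=2
→ (13, 2).  Check: 13²=169, 42·2²=168, difference 1.
n=2: (13,2)∘(13,2) = (13·13+42·2·2, 13·2+2·13) = (337,52)
n=3: (337,52)∘(13,2) = (13·337+42·2·52, 13·52+2·337) = (8749,1350)
n=4: (8749,1350)∘(13,2) = (13·8749+42·2·1350, 13·1350+2·8749) = (227137,35048)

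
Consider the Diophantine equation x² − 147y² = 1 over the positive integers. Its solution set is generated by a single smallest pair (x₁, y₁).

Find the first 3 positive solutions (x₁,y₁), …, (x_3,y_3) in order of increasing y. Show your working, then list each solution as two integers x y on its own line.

[12; 8,24] for √147; ℓ=2 ⇒ convergent index 1
i=0: a=12 ⇒ p=12, q=1
i=1: a=8 ⇒ p=97, q=8
(x₁, y₁) = (97, 8);  97² − 147·8² = 1 ✓
n=2: (97,8)∘(97,8) = (97·97+147·8·8, 97·8+8·97) = (18817,1552)
n=3: (18817,1552)∘(97,8) = (97·18817+147·8·1552, 97·1552+8·18817) = (3650401,301080)

97 8
18817 1552
3650401 301080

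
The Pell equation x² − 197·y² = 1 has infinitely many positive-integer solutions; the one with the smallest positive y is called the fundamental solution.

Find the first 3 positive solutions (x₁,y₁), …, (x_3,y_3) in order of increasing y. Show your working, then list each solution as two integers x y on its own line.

d=197: √d = [14; 28] (ℓ=1, odd), read p_1/q_1
i=0: a=14 ⇒ p=14, q=1
i=1: a=28 ⇒ p=393, q=28
(x₁, y₁) = (393, 28);  393² − 197·28² = 1 ✓
(x_2, y_2) = (393·393 + 197·28·28, 393·28 + 28·393) = (308897, 22008)
(x_3, y_3) = (393·308897 + 197·28·22008, 393·22008 + 28·308897) = (242792649, 17298260)

393 28
308897 22008
242792649 17298260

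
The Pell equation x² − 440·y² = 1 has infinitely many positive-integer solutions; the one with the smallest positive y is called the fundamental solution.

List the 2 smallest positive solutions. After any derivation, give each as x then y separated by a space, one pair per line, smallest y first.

√440 = [20; 1,40, …], period ℓ=2 (even) → k=1
i=0: a=20 ⇒ p=20, q=1
i=1: a=1 ⇒ p=21, q=1
fundamental: x₁=21, y₁=1  (since 441 − 440·1 = 1)
k=2:  x_2 = 21·21+440·1·1 = 881,  y_2 = 21·1+1·21 = 42

21 1
881 42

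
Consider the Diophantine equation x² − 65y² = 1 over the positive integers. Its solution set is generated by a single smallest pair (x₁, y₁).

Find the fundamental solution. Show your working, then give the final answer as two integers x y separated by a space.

√65 → a₀=8, period (16); ℓ=1 odd so k=1
a_0=8:  p_0=8·1+0=8,  q_0=8·0+1=1
a_1=16:  p_1=16·8+1=129,  q_1=16·1+0=16
→ (129, 16).  Check: 129²=16641, 65·16²=16640, difference 1.

129 16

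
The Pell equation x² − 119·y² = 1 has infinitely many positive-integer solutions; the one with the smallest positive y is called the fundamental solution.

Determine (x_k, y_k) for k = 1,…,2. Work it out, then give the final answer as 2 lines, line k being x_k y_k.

d=119: √d = [10; 1,9,1,20] (ℓ=4, even), read p_3/q_3
i=0: a=10 ⇒ p=10, q=1
i=1: a=1 ⇒ p=11, q=1
i=2: a=9 ⇒ p=109, q=10
i=3: a=1 ⇒ p=120, q=11
(x₁, y₁) = (120, 11);  120² − 119·11² = 1 ✓
n=2: (120,11)∘(120,11) = (120·120+119·11·11, 120·11+11·120) = (28799,2640)

120 11
28799 2640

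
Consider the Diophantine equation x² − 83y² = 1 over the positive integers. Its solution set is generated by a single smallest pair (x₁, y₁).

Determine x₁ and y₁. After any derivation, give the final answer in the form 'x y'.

82 9

√83 = [9; 9,18, …], period ℓ=2 (even) → k=1
step 0: (9, 1)  from 9·(1,0) + (0,1)
step 1: (82, 9)  from 9·(9,1) + (1,0)
→ (82, 9).  Check: 82²=6724, 83·9²=6723, difference 1.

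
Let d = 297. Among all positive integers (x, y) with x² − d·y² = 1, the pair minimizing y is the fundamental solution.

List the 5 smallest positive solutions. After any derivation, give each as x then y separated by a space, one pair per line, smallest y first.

48599 2820
4723725601 274098360
459136680917399 26641812392460
44627167107085622401 2589530880648228720
4337671388015371645214999 251697222510604722734100

d=297: √d = [17; 4,3,1,1,2,1,1,3,4,34] (ℓ=10, even), read p_9/q_9
step 0: (17, 1)  from 17·(1,0) + (0,1)
step 1: (69, 4)  from 4·(17,1) + (1,0)
step 2: (224, 13)  from 3·(69,4) + (17,1)
…
step 4: (517, 30)  from 1·(293,17) + (224,13)
…
step 6: (1844, 107)  from 1·(1327,77) + (517,30)
step 7: (3171, 184)  from 1·(1844,107) + (1327,77)
step 8: (11357, 659)  from 3·(3171,184) + (1844,107)
step 9: (48599, 2820)  from 4·(11357,659) + (3171,184)
(x₁, y₁) = (48599, 2820);  48599² − 297·2820² = 1 ✓
n=2: (48599,2820)∘(48599,2820) = (48599·48599+297·2820·2820, 48599·2820+2820·48599) = (4723725601,274098360)
n=3: (4723725601,274098360)∘(48599,2820) = (48599·4723725601+297·2820·274098360, 48599·274098360+2820·4723725601) = (459136680917399,26641812392460)
n=4: (459136680917399,26641812392460)∘(48599,2820) = (48599·459136680917399+297·2820·26641812392460, 48599·26641812392460+2820·459136680917399) = (44627167107085622401,2589530880648228720)
n=5: (44627167107085622401,2589530880648228720)∘(48599,2820) = (48599·44627167107085622401+297·2820·2589530880648228720, 48599·2589530880648228720+2820·44627167107085622401) = (4337671388015371645214999,251697222510604722734100)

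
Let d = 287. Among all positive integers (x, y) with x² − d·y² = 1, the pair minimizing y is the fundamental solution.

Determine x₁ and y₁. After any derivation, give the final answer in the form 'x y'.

288 17

√287 → a₀=16, period (1,15,1,32); ℓ=4 even so k=3
i=0: a=16 ⇒ p=16, q=1
i=1: a=1 ⇒ p=17, q=1
i=2: a=15 ⇒ p=271, q=16
i=3: a=1 ⇒ p=288, q=17
(x₁, y₁) = (288, 17);  288² − 287·17² = 1 ✓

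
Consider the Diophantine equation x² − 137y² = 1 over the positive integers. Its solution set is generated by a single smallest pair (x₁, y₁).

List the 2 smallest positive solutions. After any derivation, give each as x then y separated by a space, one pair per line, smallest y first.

6083073 519712
74007554246657 6322892069952

√137 → a₀=11, period (1,2,2,1,1,2,2,1,22); ℓ=9 odd so k=17
k=0  a_k=11  p_k/q_k = 11/1
…
k=3  a_k=2  p_k/q_k = 82/7
…
k=9  a_k=22  p_k/q_k = 39597/3383
…
k=14  a_k=1  p_k/q_k = 694077/59299
…
k=16  a_k=2  p_k/q_k = 4286741/366241
k=17  a_k=1  p_k/q_k = 6083073/519712
fundamental: x₁=6083073, y₁=519712  (since 37003777123329 − 137·270100562944 = 1)
k=2:  x_2 = 6083073·6083073+137·519712·519712 = 74007554246657,  y_2 = 6083073·519712+519712·6083073 = 6322892069952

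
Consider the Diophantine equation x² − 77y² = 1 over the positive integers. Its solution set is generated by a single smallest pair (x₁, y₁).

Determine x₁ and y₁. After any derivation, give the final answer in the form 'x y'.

[8; 1,3,2,3,1,16] for √77; ℓ=6 ⇒ convergent index 5
a_0=8:  p_0=8·1+0=8,  q_0=8·0+1=1
…
a_2=3:  p_2=3·9+8=35,  q_2=3·1+1=4
a_3=2:  p_3=2·35+9=79,  q_3=2·4+1=9
a_4=3:  p_4=3·79+35=272,  q_4=3·9+4=31
a_5=1:  p_5=1·272+79=351,  q_5=1·31+9=40
→ (351, 40).  Check: 351²=123201, 77·40²=123200, difference 1.

351 40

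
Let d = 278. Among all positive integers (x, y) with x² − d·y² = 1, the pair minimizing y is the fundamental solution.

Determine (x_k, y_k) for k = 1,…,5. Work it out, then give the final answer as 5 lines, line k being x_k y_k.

2501 150
12510001 750300
62575022501 3753000450
313000250040001 18772507500600
1565627188125062501 93900078765000750

[16; 1,2,16,2,1,32] for √278; ℓ=6 ⇒ convergent index 5
k=0  a_k=16  p_k/q_k = 16/1
k=1  a_k=1  p_k/q_k = 17/1
k=2  a_k=2  p_k/q_k = 50/3
k=3  a_k=16  p_k/q_k = 817/49
k=4  a_k=2  p_k/q_k = 1684/101
k=5  a_k=1  p_k/q_k = 2501/150
fundamental: x₁=2501, y₁=150  (since 6255001 − 278·22500 = 1)
(2501+150√278)^2 = 12510001 + 750300√278
(2501+150√278)^3 = 62575022501 + 3753000450√278
(2501+150√278)^4 = 313000250040001 + 18772507500600√278
(2501+150√278)^5 = 1565627188125062501 + 93900078765000750√278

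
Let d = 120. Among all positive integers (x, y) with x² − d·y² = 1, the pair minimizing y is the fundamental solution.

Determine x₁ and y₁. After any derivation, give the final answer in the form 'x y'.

[10; 1,20] for √120; ℓ=2 ⇒ convergent index 1
i=0: a=10 ⇒ p=10, q=1
i=1: a=1 ⇒ p=11, q=1
→ (11, 1).  Check: 11²=121, 120·1²=120, difference 1.

11 1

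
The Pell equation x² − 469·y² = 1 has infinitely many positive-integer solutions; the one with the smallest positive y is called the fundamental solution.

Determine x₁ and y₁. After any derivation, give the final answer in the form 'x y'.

√469 = [21; 1,1,1,10,6,10,1,1,1,42, …], period ℓ=10 (even) → k=9
k=0  a_k=21  p_k/q_k = 21/1
…
k=3  a_k=1  p_k/q_k = 65/3
…
k=7  a_k=1  p_k/q_k = 47146/2177
k=8  a_k=1  p_k/q_k = 90069/4159
k=9  a_k=1  p_k/q_k = 137215/6336
fundamental: x₁=137215, y₁=6336  (since 18827956225 − 469·40144896 = 1)

137215 6336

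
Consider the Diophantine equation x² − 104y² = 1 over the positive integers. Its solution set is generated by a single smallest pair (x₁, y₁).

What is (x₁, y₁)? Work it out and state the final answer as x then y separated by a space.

51 5

[10; 5,20] for √104; ℓ=2 ⇒ convergent index 1
step 0: (10, 1)  from 10·(1,0) + (0,1)
step 1: (51, 5)  from 5·(10,1) + (1,0)
→ (51, 5).  Check: 51²=2601, 104·5²=2600, difference 1.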